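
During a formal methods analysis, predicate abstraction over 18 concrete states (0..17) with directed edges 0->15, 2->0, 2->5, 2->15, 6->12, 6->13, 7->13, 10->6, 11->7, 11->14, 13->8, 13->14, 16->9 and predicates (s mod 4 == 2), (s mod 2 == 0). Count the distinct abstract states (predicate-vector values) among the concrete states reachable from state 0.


BFS from 0:
Concrete reachable: {0, 15}
Abstract via predicates (s mod 4 == 2), (s mod 2 == 0):
  (0,0) <- {15}
  (0,1) <- {0}
Distinct abstract states = 2

2


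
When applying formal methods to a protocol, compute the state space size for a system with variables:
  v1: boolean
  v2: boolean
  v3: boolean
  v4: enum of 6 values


State space = product of domain sizes of all variables.
Domain sizes:
  v1 (boolean): 2
  v2 (boolean): 2
  v3 (boolean): 2
  v4 (enum of 6 values): 6
Product = 2 * 2 * 2 * 6 = 48

48


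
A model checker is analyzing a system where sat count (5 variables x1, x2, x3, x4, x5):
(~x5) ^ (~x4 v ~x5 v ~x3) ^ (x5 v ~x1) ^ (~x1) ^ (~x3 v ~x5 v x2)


CNF with 5 clauses over 5 vars (32 assignments).
An assignment satisfies CNF iff every clause has >=1 true literal.
Check each row (bits = x1,x2,x3,x4,x5; clause T/F shown):
  row 0 [00000]: clauses=TTTTT -> 1
  row 1 [00001]: clauses=FTTTT -> 0
  row 2 [00010]: clauses=TTTTT -> 1
  row 3 [00011]: clauses=FTTTT -> 0
  row 4 [00100]: clauses=TTTTT -> 1
  row 5 [00101]: clauses=FTTTF -> 0
  row 6 [00110]: clauses=TTTTT -> 1
  row 7 [00111]: clauses=FFTTF -> 0
  row 8 [01000]: clauses=TTTTT -> 1
  row 9 [01001]: clauses=FTTTT -> 0
  row 10 [01010]: clauses=TTTTT -> 1
  row 11 [01011]: clauses=FTTTT -> 0
  row 12 [01100]: clauses=TTTTT -> 1
  row 13 [01101]: clauses=FTTTT -> 0
  row 14 [01110]: clauses=TTTTT -> 1
  row 15 [01111]: clauses=FFTTT -> 0
  row 16 [10000]: clauses=TTFFT -> 0
  row 17 [10001]: clauses=FTTFT -> 0
  row 18 [10010]: clauses=TTFFT -> 0
  row 19 [10011]: clauses=FTTFT -> 0
  row 20 [10100]: clauses=TTFFT -> 0
  row 21 [10101]: clauses=FTTFF -> 0
  row 22 [10110]: clauses=TTFFT -> 0
  row 23 [10111]: clauses=FFTFF -> 0
  row 24 [11000]: clauses=TTFFT -> 0
  row 25 [11001]: clauses=FTTFT -> 0
  row 26 [11010]: clauses=TTFFT -> 0
  row 27 [11011]: clauses=FTTFT -> 0
  row 28 [11100]: clauses=TTFFT -> 0
  row 29 [11101]: clauses=FTTFT -> 0
  row 30 [11110]: clauses=TTFFT -> 0
  row 31 [11111]: clauses=FFTFT -> 0
Full result column, 8 rows per line (x1,x2 fixed per line; x3,x4,x5 runs 000..111 left to right):
  rows 0-7 [x1,x2=00]: 10101010  (ones: 4)
  rows 8-15 [x1,x2=01]: 10101010  (ones: 4)
  rows 16-23 [x1,x2=10]: 00000000  (ones: 0)
  rows 24-31 [x1,x2=11]: 00000000  (ones: 0)
Satisfying assignments = 4+4+0+0 = 8

8


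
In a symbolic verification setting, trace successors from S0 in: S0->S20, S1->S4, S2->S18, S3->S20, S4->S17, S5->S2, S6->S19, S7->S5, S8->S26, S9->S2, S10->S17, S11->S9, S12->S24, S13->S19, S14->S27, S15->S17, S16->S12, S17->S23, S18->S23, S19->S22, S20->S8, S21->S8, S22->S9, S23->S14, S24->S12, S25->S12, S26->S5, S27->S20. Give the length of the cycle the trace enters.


Trace from S0 until a state repeats:
  S0 -> S20 -> S8 -> S26 -> S5 -> S2 -> S18 -> S23 -> S14 -> S27 -> S20
S20 first seen at step 1, revisited at step 10.
Cycle length = 10 - 1 = 9

9


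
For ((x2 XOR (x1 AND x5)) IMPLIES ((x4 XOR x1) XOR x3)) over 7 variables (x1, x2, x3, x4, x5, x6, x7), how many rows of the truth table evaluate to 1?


Formula: ((x2 XOR (x1 AND x5)) IMPLIES ((x4 XOR x1) XOR x3)) over 7 vars (128 rows)
Evaluate each row (x1, x2, x3, x4, x5, x6, x7 as bits, MSB first):
  row 0 [0000000]: ((0 XOR (0 AND 0)) IMPLIES ((0 XOR 0) XOR 0)) -> 1
  row 1 [0000001]: ((0 XOR (0 AND 0)) IMPLIES ((0 XOR 0) XOR 0)) -> 1
  row 2 [0000010]: ((0 XOR (0 AND 0)) IMPLIES ((0 XOR 0) XOR 0)) -> 1
  row 3 [0000011]: ((0 XOR (0 AND 0)) IMPLIES ((0 XOR 0) XOR 0)) -> 1
  row 4 [0000100]: ((0 XOR (0 AND 1)) IMPLIES ((0 XOR 0) XOR 0)) -> 1
  (every remaining row is evaluated the same way; all 128 results are listed next)
Full result column, 8 rows per line (x1,x2,x3,x4 fixed per line; x5,x6,x7 runs 000..111 left to right):
  rows 0-7 [x1,x2,x3,x4=0000]: 11111111  (ones: 8)
  rows 8-15 [x1,x2,x3,x4=0001]: 11111111  (ones: 8)
  rows 16-23 [x1,x2,x3,x4=0010]: 11111111  (ones: 8)
  rows 24-31 [x1,x2,x3,x4=0011]: 11111111  (ones: 8)
  rows 32-39 [x1,x2,x3,x4=0100]: 00000000  (ones: 0)
  rows 40-47 [x1,x2,x3,x4=0101]: 11111111  (ones: 8)
  rows 48-55 [x1,x2,x3,x4=0110]: 11111111  (ones: 8)
  rows 56-63 [x1,x2,x3,x4=0111]: 00000000  (ones: 0)
  rows 64-71 [x1,x2,x3,x4=1000]: 11111111  (ones: 8)
  rows 72-79 [x1,x2,x3,x4=1001]: 11110000  (ones: 4)
  rows 80-87 [x1,x2,x3,x4=1010]: 11110000  (ones: 4)
  rows 88-95 [x1,x2,x3,x4=1011]: 11111111  (ones: 8)
  rows 96-103 [x1,x2,x3,x4=1100]: 11111111  (ones: 8)
  rows 104-111 [x1,x2,x3,x4=1101]: 00001111  (ones: 4)
  rows 112-119 [x1,x2,x3,x4=1110]: 00001111  (ones: 4)
  rows 120-127 [x1,x2,x3,x4=1111]: 11111111  (ones: 8)
Count of 1-rows = 8+8+8+8+0+8+8+0+8+4+4+8+8+4+4+8 = 96

96


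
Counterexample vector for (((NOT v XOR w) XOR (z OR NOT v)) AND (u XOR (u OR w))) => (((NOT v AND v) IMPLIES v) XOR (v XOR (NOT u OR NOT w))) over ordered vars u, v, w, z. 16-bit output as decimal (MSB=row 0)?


F1 = (((NOT v XOR w) XOR (z OR NOT v)) AND (u XOR (u OR w)))
F2 = (((NOT v AND v) IMPLIES v) XOR (v XOR (NOT u OR NOT w)))
Counterexample to F1=>F2 is where F1=1 and F2=0.
Evaluate each row (bits = u,v,w,z, MSB first):
  row 0 [0000]: F1=0 F2=0 -> F1&~F2 -> 0
  row 1 [0001]: F1=0 F2=0 -> F1&~F2 -> 0
  row 2 [0010]: F1=1 F2=0 -> F1&~F2 -> 1
  row 3 [0011]: F1=1 F2=0 -> F1&~F2 -> 1
  row 4 [0100]: F1=0 F2=1 -> F1&~F2 -> 0
  row 5 [0101]: F1=0 F2=1 -> F1&~F2 -> 0
  row 6 [0110]: F1=1 F2=1 -> F1&~F2 -> 0
  row 7 [0111]: F1=0 F2=1 -> F1&~F2 -> 0
  row 8 [1000]: F1=0 F2=0 -> F1&~F2 -> 0
  row 9 [1001]: F1=0 F2=0 -> F1&~F2 -> 0
  row 10 [1010]: F1=0 F2=1 -> F1&~F2 -> 0
  row 11 [1011]: F1=0 F2=1 -> F1&~F2 -> 0
  row 12 [1100]: F1=0 F2=1 -> F1&~F2 -> 0
  row 13 [1101]: F1=0 F2=1 -> F1&~F2 -> 0
  row 14 [1110]: F1=0 F2=0 -> F1&~F2 -> 0
  row 15 [1111]: F1=0 F2=0 -> F1&~F2 -> 0
Full result column, 4 rows per line (u,v fixed per line; w,z runs 00..11 left to right):
  rows 0-3 [u,v=00]: 0011  = hex 3
  rows 4-7 [u,v=01]: 0000  = hex 0
  rows 8-11 [u,v=10]: 0000  = hex 0
  rows 12-15 [u,v=11]: 0000  = hex 0
Counterexample vector (row 0 .. row 15) = 0011000000000000
Output column grouped in 4s = 0011 0000 0000 0000 = 0x3000
Convert to decimal digit by digit (value = value*16 + digit):
  3 -> 3
  3*16 + 0 = 48
  48*16 + 0 = 768
  768*16 + 0 = 12288
Decimal = 12288

12288


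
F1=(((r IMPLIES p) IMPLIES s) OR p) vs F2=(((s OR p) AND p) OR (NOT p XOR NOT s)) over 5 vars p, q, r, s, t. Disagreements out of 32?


F1 = (((r IMPLIES p) IMPLIES s) OR p)
F2 = (((s OR p) AND p) OR (NOT p XOR NOT s))
Evaluate both on each of 32 rows (bits = p,q,r,s,t):
  row 0 [00000]: F1=0 F2=0 -> 0
  row 1 [00001]: F1=0 F2=0 -> 0
  row 2 [00010]: F1=1 F2=1 -> 0
  row 3 [00011]: F1=1 F2=1 -> 0
  row 4 [00100]: F1=1 F2=0 (differ) -> 1
  row 5 [00101]: F1=1 F2=0 (differ) -> 1
  row 6 [00110]: F1=1 F2=1 -> 0
  row 7 [00111]: F1=1 F2=1 -> 0
  row 8 [01000]: F1=0 F2=0 -> 0
  row 9 [01001]: F1=0 F2=0 -> 0
  row 10 [01010]: F1=1 F2=1 -> 0
  row 11 [01011]: F1=1 F2=1 -> 0
  row 12 [01100]: F1=1 F2=0 (differ) -> 1
  row 13 [01101]: F1=1 F2=0 (differ) -> 1
  row 14 [01110]: F1=1 F2=1 -> 0
  row 15 [01111]: F1=1 F2=1 -> 0
  row 16 [10000]: F1=1 F2=1 -> 0
  row 17 [10001]: F1=1 F2=1 -> 0
  row 18 [10010]: F1=1 F2=1 -> 0
  row 19 [10011]: F1=1 F2=1 -> 0
  row 20 [10100]: F1=1 F2=1 -> 0
  row 21 [10101]: F1=1 F2=1 -> 0
  row 22 [10110]: F1=1 F2=1 -> 0
  row 23 [10111]: F1=1 F2=1 -> 0
  row 24 [11000]: F1=1 F2=1 -> 0
  row 25 [11001]: F1=1 F2=1 -> 0
  row 26 [11010]: F1=1 F2=1 -> 0
  row 27 [11011]: F1=1 F2=1 -> 0
  row 28 [11100]: F1=1 F2=1 -> 0
  row 29 [11101]: F1=1 F2=1 -> 0
  row 30 [11110]: F1=1 F2=1 -> 0
  row 31 [11111]: F1=1 F2=1 -> 0
Full result column, 8 rows per line (p,q fixed per line; r,s,t runs 000..111 left to right):
  rows 0-7 [p,q=00]: 00001100  (ones: 2)
  rows 8-15 [p,q=01]: 00001100  (ones: 2)
  rows 16-23 [p,q=10]: 00000000  (ones: 0)
  rows 24-31 [p,q=11]: 00000000  (ones: 0)
Disagreements = 2+2+0+0 = 4

4


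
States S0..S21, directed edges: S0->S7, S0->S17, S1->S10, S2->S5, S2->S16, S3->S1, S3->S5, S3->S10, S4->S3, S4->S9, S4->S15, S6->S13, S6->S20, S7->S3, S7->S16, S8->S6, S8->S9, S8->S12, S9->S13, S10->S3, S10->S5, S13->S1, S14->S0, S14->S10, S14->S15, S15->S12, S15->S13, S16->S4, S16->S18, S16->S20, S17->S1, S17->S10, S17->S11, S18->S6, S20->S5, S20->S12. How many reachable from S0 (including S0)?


BFS from S0:
  layer 0: {S0}
  layer 1: {S7, S17}
  layer 2: {S1, S3, S10, S11, S16}
  layer 3: {S4, S5, S18, S20}
  layer 4: {S6, S9, S12, S15}
  layer 5: {S13}
Reachable set: {S0, S1, S3, S4, S5, S6, S7, S9, S10, S11, S12, S13, S15, S16, S17, S18, S20}
Count = 17

17


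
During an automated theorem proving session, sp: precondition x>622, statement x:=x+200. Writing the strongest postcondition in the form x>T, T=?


Formula: sp(P, x:=E) = exists old_x. (x = E[old_x/x]) AND P[old_x/x] (old_x is the value of x before the assignment; eliminate old_x by solving x = E[old_x/x] for old_x)
Step 1: Precondition P: x>622, i.e. old_x > 622
Step 2: Assignment gives x = old_x + 200, so old_x = x - 200
Step 3: Substitute into P: x - 200 > 622
Step 4: Simplify: x > 622+200 = 822

822


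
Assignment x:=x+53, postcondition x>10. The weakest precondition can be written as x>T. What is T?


Formula: wp(x:=E, P) = P[E/x] (substitute E for x in postcondition)
Step 1: Postcondition: x>10
Step 2: Substitute x+53 for x: x+53>10
Step 3: Solve for x: x > 10-53 = -43

-43


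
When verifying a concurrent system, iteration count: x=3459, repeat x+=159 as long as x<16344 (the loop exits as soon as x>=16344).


Step 1: x goes from 3459 toward 16344 by 159; the body runs while x<16344, so iterations = ceil((bound-start)/step)
Step 2: Distance=12885
Step 3: ceil(12885/159)=82

82


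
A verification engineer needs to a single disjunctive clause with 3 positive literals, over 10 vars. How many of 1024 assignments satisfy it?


Step 1: Total=2^10=1024
Step 2: Unsat when all 3 false: 2^7=128
Step 3: Sat=1024-128=896

896


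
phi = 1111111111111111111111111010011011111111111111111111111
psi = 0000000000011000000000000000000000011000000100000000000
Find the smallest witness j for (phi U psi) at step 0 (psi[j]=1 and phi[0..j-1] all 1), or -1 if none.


(phi U psi) at 0: need smallest j with psi[j]=1 and phi[i]=1 for all i in [0,j).
Scan from step 0:
  step 0: phi=1, psi=0 -> continue
  step 1: phi=1, psi=0 -> continue
  step 2: phi=1, psi=0 -> continue
  step 3: phi=1, psi=0 -> continue
  step 11: psi=1 and phi held for [0,11) -> witness found
Witness step = 11

11


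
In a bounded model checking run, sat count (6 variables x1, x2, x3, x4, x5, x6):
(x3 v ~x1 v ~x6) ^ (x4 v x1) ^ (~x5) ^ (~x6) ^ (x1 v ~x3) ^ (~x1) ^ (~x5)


CNF with 7 clauses over 6 vars (64 assignments).
An assignment satisfies CNF iff every clause has >=1 true literal.
Check each row (bits = x1,x2,x3,x4,x5,x6; clause T/F shown):
  row 0 [000000]: clauses=TFTTTTT -> 0
  row 1 [000001]: clauses=TFTFTTT -> 0
  row 2 [000010]: clauses=TFFTTTF -> 0
  row 3 [000011]: clauses=TFFFTTF -> 0
  row 4 [000100]: clauses=TTTTTTT -> 1
  (every remaining row is evaluated the same way; all 64 results are listed next)
Full result column, 8 rows per line (x1,x2,x3 fixed per line; x4,x5,x6 runs 000..111 left to right):
  rows 0-7 [x1,x2,x3=000]: 00001000  (ones: 1)
  rows 8-15 [x1,x2,x3=001]: 00000000  (ones: 0)
  rows 16-23 [x1,x2,x3=010]: 00001000  (ones: 1)
  rows 24-31 [x1,x2,x3=011]: 00000000  (ones: 0)
  rows 32-39 [x1,x2,x3=100]: 00000000  (ones: 0)
  rows 40-47 [x1,x2,x3=101]: 00000000  (ones: 0)
  rows 48-55 [x1,x2,x3=110]: 00000000  (ones: 0)
  rows 56-63 [x1,x2,x3=111]: 00000000  (ones: 0)
Satisfying assignments = 1+0+1+0+0+0+0+0 = 2

2


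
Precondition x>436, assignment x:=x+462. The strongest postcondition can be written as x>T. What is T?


Formula: sp(P, x:=E) = exists old_x. (x = E[old_x/x]) AND P[old_x/x] (old_x is the value of x before the assignment; eliminate old_x by solving x = E[old_x/x] for old_x)
Step 1: Precondition P: x>436, i.e. old_x > 436
Step 2: Assignment gives x = old_x + 462, so old_x = x - 462
Step 3: Substitute into P: x - 462 > 436
Step 4: Simplify: x > 436+462 = 898

898


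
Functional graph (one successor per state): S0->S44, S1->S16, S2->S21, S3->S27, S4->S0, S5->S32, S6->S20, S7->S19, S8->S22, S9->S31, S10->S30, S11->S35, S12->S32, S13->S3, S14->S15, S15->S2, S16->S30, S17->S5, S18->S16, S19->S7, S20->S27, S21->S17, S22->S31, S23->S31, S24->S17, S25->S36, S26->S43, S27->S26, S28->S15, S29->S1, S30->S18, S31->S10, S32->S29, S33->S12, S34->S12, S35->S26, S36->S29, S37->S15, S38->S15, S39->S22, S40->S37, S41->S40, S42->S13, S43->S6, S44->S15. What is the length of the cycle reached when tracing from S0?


Trace from S0 until a state repeats:
  S0 -> S44 -> S15 -> S2 -> S21 -> S17 -> S5 -> S32 -> S29 -> S1 -> S16 -> S30 -> S18 -> S16
S16 first seen at step 10, revisited at step 13.
Cycle length = 13 - 10 = 3

3


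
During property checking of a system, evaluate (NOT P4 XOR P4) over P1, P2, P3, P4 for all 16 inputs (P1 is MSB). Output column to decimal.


Formula: (NOT P4 XOR P4) over P1, P2, P3, P4 (16 rows)
Evaluate each row (bits = P1,P2,P3,P4, MSB first):
  row 0 [0000]: (NOT 0 XOR 0) -> 1
  row 1 [0001]: (NOT 1 XOR 1) -> 1
  row 2 [0010]: (NOT 0 XOR 0) -> 1
  row 3 [0011]: (NOT 1 XOR 1) -> 1
  row 4 [0100]: (NOT 0 XOR 0) -> 1
  row 5 [0101]: (NOT 1 XOR 1) -> 1
  row 6 [0110]: (NOT 0 XOR 0) -> 1
  row 7 [0111]: (NOT 1 XOR 1) -> 1
  row 8 [1000]: (NOT 0 XOR 0) -> 1
  row 9 [1001]: (NOT 1 XOR 1) -> 1
  row 10 [1010]: (NOT 0 XOR 0) -> 1
  row 11 [1011]: (NOT 1 XOR 1) -> 1
  row 12 [1100]: (NOT 0 XOR 0) -> 1
  row 13 [1101]: (NOT 1 XOR 1) -> 1
  row 14 [1110]: (NOT 0 XOR 0) -> 1
  row 15 [1111]: (NOT 1 XOR 1) -> 1
Full result column, 4 rows per line (P1,P2 fixed per line; P3,P4 runs 00..11 left to right):
  rows 0-3 [P1,P2=00]: 1111  = hex F
  rows 4-7 [P1,P2=01]: 1111  = hex F
  rows 8-11 [P1,P2=10]: 1111  = hex F
  rows 12-15 [P1,P2=11]: 1111  = hex F
Output column (row 0 .. row 15) = 1111111111111111
Output column grouped in 4s = 1111 1111 1111 1111 = 0xFFFF
Convert to decimal digit by digit (value = value*16 + digit):
  F -> 15
  15*16 + 15 (F) = 255
  255*16 + 15 (F) = 4095
  4095*16 + 15 (F) = 65535
Decimal = 65535

65535


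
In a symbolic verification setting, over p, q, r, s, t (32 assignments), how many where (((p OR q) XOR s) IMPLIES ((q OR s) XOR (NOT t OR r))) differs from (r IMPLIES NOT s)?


F1 = (((p OR q) XOR s) IMPLIES ((q OR s) XOR (NOT t OR r)))
F2 = (r IMPLIES NOT s)
Evaluate both on each of 32 rows (bits = p,q,r,s,t):
  row 0 [00000]: F1=1 F2=1 -> 0
  row 1 [00001]: F1=1 F2=1 -> 0
  row 2 [00010]: F1=0 F2=1 (differ) -> 1
  row 3 [00011]: F1=1 F2=1 -> 0
  row 4 [00100]: F1=1 F2=1 -> 0
  row 5 [00101]: F1=1 F2=1 -> 0
  row 6 [00110]: F1=0 F2=0 -> 0
  row 7 [00111]: F1=0 F2=0 -> 0
  row 8 [01000]: F1=0 F2=1 (differ) -> 1
  row 9 [01001]: F1=1 F2=1 -> 0
  row 10 [01010]: F1=1 F2=1 -> 0
  row 11 [01011]: F1=1 F2=1 -> 0
  row 12 [01100]: F1=0 F2=1 (differ) -> 1
  row 13 [01101]: F1=0 F2=1 (differ) -> 1
  row 14 [01110]: F1=1 F2=0 (differ) -> 1
  row 15 [01111]: F1=1 F2=0 (differ) -> 1
  row 16 [10000]: F1=1 F2=1 -> 0
  row 17 [10001]: F1=0 F2=1 (differ) -> 1
  row 18 [10010]: F1=1 F2=1 -> 0
  row 19 [10011]: F1=1 F2=1 -> 0
  row 20 [10100]: F1=1 F2=1 -> 0
  row 21 [10101]: F1=1 F2=1 -> 0
  row 22 [10110]: F1=1 F2=0 (differ) -> 1
  row 23 [10111]: F1=1 F2=0 (differ) -> 1
  row 24 [11000]: F1=0 F2=1 (differ) -> 1
  row 25 [11001]: F1=1 F2=1 -> 0
  row 26 [11010]: F1=1 F2=1 -> 0
  row 27 [11011]: F1=1 F2=1 -> 0
  row 28 [11100]: F1=0 F2=1 (differ) -> 1
  row 29 [11101]: F1=0 F2=1 (differ) -> 1
  row 30 [11110]: F1=1 F2=0 (differ) -> 1
  row 31 [11111]: F1=1 F2=0 (differ) -> 1
Full result column, 8 rows per line (p,q fixed per line; r,s,t runs 000..111 left to right):
  rows 0-7 [p,q=00]: 00100000  (ones: 1)
  rows 8-15 [p,q=01]: 10001111  (ones: 5)
  rows 16-23 [p,q=10]: 01000011  (ones: 3)
  rows 24-31 [p,q=11]: 10001111  (ones: 5)
Disagreements = 1+5+3+5 = 14

14


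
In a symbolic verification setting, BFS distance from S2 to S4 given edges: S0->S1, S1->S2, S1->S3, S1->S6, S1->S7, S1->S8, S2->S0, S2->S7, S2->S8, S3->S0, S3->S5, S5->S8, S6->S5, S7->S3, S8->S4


BFS layer-by-layer from S2:
  dist 0: {S2}
  dist 1: {S0, S7, S8}
  dist 2: {S1, S3, S4}
  -> S4 reached at distance 2
Shortest path length = 2

2


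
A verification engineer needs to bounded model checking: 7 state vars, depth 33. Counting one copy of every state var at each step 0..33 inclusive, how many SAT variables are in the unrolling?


BMC unrolls to depth k, creating one copy of each state var for steps 0..k.
Step count = 33 + 1 = 34 (steps 0 through 33)
Vars per step = 7
Total = 7 * 34 = 238

238


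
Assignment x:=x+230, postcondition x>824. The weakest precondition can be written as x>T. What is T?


Formula: wp(x:=E, P) = P[E/x] (substitute E for x in postcondition)
Step 1: Postcondition: x>824
Step 2: Substitute x+230 for x: x+230>824
Step 3: Solve for x: x > 824-230 = 594

594


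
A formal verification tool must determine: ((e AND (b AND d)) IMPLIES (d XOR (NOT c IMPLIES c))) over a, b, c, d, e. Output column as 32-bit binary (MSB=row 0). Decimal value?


Formula: ((e AND (b AND d)) IMPLIES (d XOR (NOT c IMPLIES c))) over a, b, c, d, e (32 rows)
Evaluate each row (bits = a,b,c,d,e, MSB first):
  row 0 [00000]: ((0 AND (0 AND 0)) IMPLIES (0 XOR (NOT 0 IMPLIES 0))) -> 1
  row 1 [00001]: ((1 AND (0 AND 0)) IMPLIES (0 XOR (NOT 0 IMPLIES 0))) -> 1
  row 2 [00010]: ((0 AND (0 AND 1)) IMPLIES (1 XOR (NOT 0 IMPLIES 0))) -> 1
  row 3 [00011]: ((1 AND (0 AND 1)) IMPLIES (1 XOR (NOT 0 IMPLIES 0))) -> 1
  row 4 [00100]: ((0 AND (0 AND 0)) IMPLIES (0 XOR (NOT 1 IMPLIES 1))) -> 1
  row 5 [00101]: ((1 AND (0 AND 0)) IMPLIES (0 XOR (NOT 1 IMPLIES 1))) -> 1
  row 6 [00110]: ((0 AND (0 AND 1)) IMPLIES (1 XOR (NOT 1 IMPLIES 1))) -> 1
  row 7 [00111]: ((1 AND (0 AND 1)) IMPLIES (1 XOR (NOT 1 IMPLIES 1))) -> 1
  row 8 [01000]: ((0 AND (1 AND 0)) IMPLIES (0 XOR (NOT 0 IMPLIES 0))) -> 1
  row 9 [01001]: ((1 AND (1 AND 0)) IMPLIES (0 XOR (NOT 0 IMPLIES 0))) -> 1
  row 10 [01010]: ((0 AND (1 AND 1)) IMPLIES (1 XOR (NOT 0 IMPLIES 0))) -> 1
  row 11 [01011]: ((1 AND (1 AND 1)) IMPLIES (1 XOR (NOT 0 IMPLIES 0))) -> 1
  row 12 [01100]: ((0 AND (1 AND 0)) IMPLIES (0 XOR (NOT 1 IMPLIES 1))) -> 1
  row 13 [01101]: ((1 AND (1 AND 0)) IMPLIES (0 XOR (NOT 1 IMPLIES 1))) -> 1
  row 14 [01110]: ((0 AND (1 AND 1)) IMPLIES (1 XOR (NOT 1 IMPLIES 1))) -> 1
  row 15 [01111]: ((1 AND (1 AND 1)) IMPLIES (1 XOR (NOT 1 IMPLIES 1))) -> 0
  row 16 [10000]: ((0 AND (0 AND 0)) IMPLIES (0 XOR (NOT 0 IMPLIES 0))) -> 1
  row 17 [10001]: ((1 AND (0 AND 0)) IMPLIES (0 XOR (NOT 0 IMPLIES 0))) -> 1
  row 18 [10010]: ((0 AND (0 AND 1)) IMPLIES (1 XOR (NOT 0 IMPLIES 0))) -> 1
  row 19 [10011]: ((1 AND (0 AND 1)) IMPLIES (1 XOR (NOT 0 IMPLIES 0))) -> 1
  row 20 [10100]: ((0 AND (0 AND 0)) IMPLIES (0 XOR (NOT 1 IMPLIES 1))) -> 1
  row 21 [10101]: ((1 AND (0 AND 0)) IMPLIES (0 XOR (NOT 1 IMPLIES 1))) -> 1
  row 22 [10110]: ((0 AND (0 AND 1)) IMPLIES (1 XOR (NOT 1 IMPLIES 1))) -> 1
  row 23 [10111]: ((1 AND (0 AND 1)) IMPLIES (1 XOR (NOT 1 IMPLIES 1))) -> 1
  row 24 [11000]: ((0 AND (1 AND 0)) IMPLIES (0 XOR (NOT 0 IMPLIES 0))) -> 1
  row 25 [11001]: ((1 AND (1 AND 0)) IMPLIES (0 XOR (NOT 0 IMPLIES 0))) -> 1
  row 26 [11010]: ((0 AND (1 AND 1)) IMPLIES (1 XOR (NOT 0 IMPLIES 0))) -> 1
  row 27 [11011]: ((1 AND (1 AND 1)) IMPLIES (1 XOR (NOT 0 IMPLIES 0))) -> 1
  row 28 [11100]: ((0 AND (1 AND 0)) IMPLIES (0 XOR (NOT 1 IMPLIES 1))) -> 1
  row 29 [11101]: ((1 AND (1 AND 0)) IMPLIES (0 XOR (NOT 1 IMPLIES 1))) -> 1
  row 30 [11110]: ((0 AND (1 AND 1)) IMPLIES (1 XOR (NOT 1 IMPLIES 1))) -> 1
  row 31 [11111]: ((1 AND (1 AND 1)) IMPLIES (1 XOR (NOT 1 IMPLIES 1))) -> 0
Full result column, 4 rows per line (a,b,c fixed per line; d,e runs 00..11 left to right):
  rows 0-3 [a,b,c=000]: 1111  = hex F
  rows 4-7 [a,b,c=001]: 1111  = hex F
  rows 8-11 [a,b,c=010]: 1111  = hex F
  rows 12-15 [a,b,c=011]: 1110  = hex E
  rows 16-19 [a,b,c=100]: 1111  = hex F
  rows 20-23 [a,b,c=101]: 1111  = hex F
  rows 24-27 [a,b,c=110]: 1111  = hex F
  rows 28-31 [a,b,c=111]: 1110  = hex E
Output column (row 0 .. row 31) = 11111111111111101111111111111110
Output column grouped in 4s = 1111 1111 1111 1110 1111 1111 1111 1110 = 0xFFFEFFFE
Convert to decimal digit by digit (value = value*16 + digit):
  F -> 15
  15*16 + 15 (F) = 255
  255*16 + 15 (F) = 4095
  4095*16 + 14 (E) = 65534
  65534*16 + 15 (F) = 1048559
  1048559*16 + 15 (F) = 16776959
  16776959*16 + 15 (F) = 268431359
  268431359*16 + 14 (E) = 4294901758
Decimal = 4294901758

4294901758


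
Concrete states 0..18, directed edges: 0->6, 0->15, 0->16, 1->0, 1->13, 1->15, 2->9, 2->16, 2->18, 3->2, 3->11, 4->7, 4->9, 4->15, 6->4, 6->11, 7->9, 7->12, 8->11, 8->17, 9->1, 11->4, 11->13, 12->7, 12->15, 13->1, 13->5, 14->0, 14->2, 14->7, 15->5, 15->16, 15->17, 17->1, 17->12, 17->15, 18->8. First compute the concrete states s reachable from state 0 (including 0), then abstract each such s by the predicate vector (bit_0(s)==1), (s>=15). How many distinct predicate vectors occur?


BFS from 0:
Concrete reachable: {0, 1, 4, 5, 6, 7, 9, 11, 12, 13, 15, 16, 17}
Abstract via predicates (bit_0(s)==1), (s>=15):
  (0,0) <- {0, 4, 6, 12}
  (0,1) <- {16}
  (1,0) <- {1, 5, 7, 9, 11, 13}
  (1,1) <- {15, 17}
Distinct abstract states = 4

4


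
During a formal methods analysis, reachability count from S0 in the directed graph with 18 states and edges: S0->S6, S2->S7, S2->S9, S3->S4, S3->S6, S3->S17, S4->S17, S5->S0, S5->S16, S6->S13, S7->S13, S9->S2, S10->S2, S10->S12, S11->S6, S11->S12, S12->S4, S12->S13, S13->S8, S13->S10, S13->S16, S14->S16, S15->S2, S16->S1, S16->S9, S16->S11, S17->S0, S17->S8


BFS from S0:
  layer 0: {S0}
  layer 1: {S6}
  layer 2: {S13}
  layer 3: {S8, S10, S16}
  layer 4: {S1, S2, S9, S11, S12}
  layer 5: {S4, S7}
  layer 6: {S17}
Reachable set: {S0, S1, S2, S4, S6, S7, S8, S9, S10, S11, S12, S13, S16, S17}
Count = 14

14


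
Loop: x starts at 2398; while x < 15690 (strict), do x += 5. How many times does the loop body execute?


Step 1: x goes from 2398 toward 15690 by 5; the body runs while x<15690, so iterations = ceil((bound-start)/step)
Step 2: Distance=13292
Step 3: ceil(13292/5)=2659

2659


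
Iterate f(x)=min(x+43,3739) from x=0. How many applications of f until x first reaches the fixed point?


Step 1: x=0, cap=3739, increment=43
Step 2: x grows by 43 each step until capped at 3739; fixed point is x=3739
Step 3: iterations = ceil(3739/43) = 87

87


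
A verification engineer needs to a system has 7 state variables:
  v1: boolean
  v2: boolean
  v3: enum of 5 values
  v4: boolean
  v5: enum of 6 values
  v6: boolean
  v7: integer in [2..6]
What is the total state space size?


State space = product of domain sizes of all variables.
Domain sizes:
  v1 (boolean): 2
  v2 (boolean): 2
  v3 (enum of 5 values): 5
  v4 (boolean): 2
  v5 (enum of 6 values): 6
  v6 (boolean): 2
  v7 (integer in [2..6]): 5
Product = 2 * 2 * 5 * 2 * 6 * 2 * 5 = 2400

2400


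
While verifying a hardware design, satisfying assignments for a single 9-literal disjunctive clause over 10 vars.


Step 1: Total=2^10=1024
Step 2: Unsat when all 9 false: 2^1=2
Step 3: Sat=1024-2=1022

1022


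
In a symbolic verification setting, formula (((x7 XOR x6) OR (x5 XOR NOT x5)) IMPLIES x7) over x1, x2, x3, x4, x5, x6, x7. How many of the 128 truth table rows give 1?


Formula: (((x7 XOR x6) OR (x5 XOR NOT x5)) IMPLIES x7) over 7 vars (128 rows)
Evaluate each row (x1, x2, x3, x4, x5, x6, x7 as bits, MSB first):
  row 0 [0000000]: (((0 XOR 0) OR (0 XOR NOT 0)) IMPLIES 0) -> 0
  row 1 [0000001]: (((1 XOR 0) OR (0 XOR NOT 0)) IMPLIES 1) -> 1
  row 2 [0000010]: (((0 XOR 1) OR (0 XOR NOT 0)) IMPLIES 0) -> 0
  row 3 [0000011]: (((1 XOR 1) OR (0 XOR NOT 0)) IMPLIES 1) -> 1
  row 4 [0000100]: (((0 XOR 0) OR (1 XOR NOT 1)) IMPLIES 0) -> 0
  (every remaining row is evaluated the same way; all 128 results are listed next)
Full result column, 8 rows per line (x1,x2,x3,x4 fixed per line; x5,x6,x7 runs 000..111 left to right):
  rows 0-7 [x1,x2,x3,x4=0000]: 01010101  (ones: 4)
  rows 8-15 [x1,x2,x3,x4=0001]: 01010101  (ones: 4)
  rows 16-23 [x1,x2,x3,x4=0010]: 01010101  (ones: 4)
  rows 24-31 [x1,x2,x3,x4=0011]: 01010101  (ones: 4)
  rows 32-39 [x1,x2,x3,x4=0100]: 01010101  (ones: 4)
  rows 40-47 [x1,x2,x3,x4=0101]: 01010101  (ones: 4)
  rows 48-55 [x1,x2,x3,x4=0110]: 01010101  (ones: 4)
  rows 56-63 [x1,x2,x3,x4=0111]: 01010101  (ones: 4)
  rows 64-71 [x1,x2,x3,x4=1000]: 01010101  (ones: 4)
  rows 72-79 [x1,x2,x3,x4=1001]: 01010101  (ones: 4)
  rows 80-87 [x1,x2,x3,x4=1010]: 01010101  (ones: 4)
  rows 88-95 [x1,x2,x3,x4=1011]: 01010101  (ones: 4)
  rows 96-103 [x1,x2,x3,x4=1100]: 01010101  (ones: 4)
  rows 104-111 [x1,x2,x3,x4=1101]: 01010101  (ones: 4)
  rows 112-119 [x1,x2,x3,x4=1110]: 01010101  (ones: 4)
  rows 120-127 [x1,x2,x3,x4=1111]: 01010101  (ones: 4)
Count of 1-rows = 4+4+4+4+4+4+4+4+4+4+4+4+4+4+4+4 = 64

64


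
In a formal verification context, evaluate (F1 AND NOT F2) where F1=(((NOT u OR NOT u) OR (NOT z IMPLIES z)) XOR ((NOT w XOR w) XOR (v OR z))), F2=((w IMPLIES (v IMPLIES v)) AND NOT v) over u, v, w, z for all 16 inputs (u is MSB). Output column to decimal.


F1 = (((NOT u OR NOT u) OR (NOT z IMPLIES z)) XOR ((NOT w XOR w) XOR (v OR z)))
F2 = ((w IMPLIES (v IMPLIES v)) AND NOT v)
Counterexample to F1=>F2 is where F1=1 and F2=0.
Evaluate each row (bits = u,v,w,z, MSB first):
  row 0 [0000]: F1=0 F2=1 -> F1&~F2 -> 0
  row 1 [0001]: F1=1 F2=1 -> F1&~F2 -> 0
  row 2 [0010]: F1=0 F2=1 -> F1&~F2 -> 0
  row 3 [0011]: F1=1 F2=1 -> F1&~F2 -> 0
  row 4 [0100]: F1=1 F2=0 -> F1&~F2 -> 1
  row 5 [0101]: F1=1 F2=0 -> F1&~F2 -> 1
  row 6 [0110]: F1=1 F2=0 -> F1&~F2 -> 1
  row 7 [0111]: F1=1 F2=0 -> F1&~F2 -> 1
  row 8 [1000]: F1=1 F2=1 -> F1&~F2 -> 0
  row 9 [1001]: F1=1 F2=1 -> F1&~F2 -> 0
  row 10 [1010]: F1=1 F2=1 -> F1&~F2 -> 0
  row 11 [1011]: F1=1 F2=1 -> F1&~F2 -> 0
  row 12 [1100]: F1=0 F2=0 -> F1&~F2 -> 0
  row 13 [1101]: F1=1 F2=0 -> F1&~F2 -> 1
  row 14 [1110]: F1=0 F2=0 -> F1&~F2 -> 0
  row 15 [1111]: F1=1 F2=0 -> F1&~F2 -> 1
Full result column, 4 rows per line (u,v fixed per line; w,z runs 00..11 left to right):
  rows 0-3 [u,v=00]: 0000  = hex 0
  rows 4-7 [u,v=01]: 1111  = hex F
  rows 8-11 [u,v=10]: 0000  = hex 0
  rows 12-15 [u,v=11]: 0101  = hex 5
Counterexample vector (row 0 .. row 15) = 0000111100000101
Output column grouped in 4s = 0000 1111 0000 0101 = 0x0F05
Convert to decimal digit by digit (value = value*16 + digit):
  0 -> 0
  0*16 + 15 (F) = 15
  15*16 + 0 = 240
  240*16 + 5 = 3845
Decimal = 3845

3845


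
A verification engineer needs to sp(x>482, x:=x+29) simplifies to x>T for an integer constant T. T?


Formula: sp(P, x:=E) = exists old_x. (x = E[old_x/x]) AND P[old_x/x] (old_x is the value of x before the assignment; eliminate old_x by solving x = E[old_x/x] for old_x)
Step 1: Precondition P: x>482, i.e. old_x > 482
Step 2: Assignment gives x = old_x + 29, so old_x = x - 29
Step 3: Substitute into P: x - 29 > 482
Step 4: Simplify: x > 482+29 = 511

511


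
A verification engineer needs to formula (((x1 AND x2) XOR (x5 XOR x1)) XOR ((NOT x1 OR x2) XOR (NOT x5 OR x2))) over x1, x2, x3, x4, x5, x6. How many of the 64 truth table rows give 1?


Formula: (((x1 AND x2) XOR (x5 XOR x1)) XOR ((NOT x1 OR x2) XOR (NOT x5 OR x2))) over 6 vars (64 rows)
Evaluate each row (x1, x2, x3, x4, x5, x6 as bits, MSB first):
  row 0 [000000]: (((0 AND 0) XOR (0 XOR 0)) XOR ((NOT 0 OR 0) XOR (NOT 0 OR 0))) -> 0
  row 1 [000001]: (((0 AND 0) XOR (0 XOR 0)) XOR ((NOT 0 OR 0) XOR (NOT 0 OR 0))) -> 0
  row 2 [000010]: (((0 AND 0) XOR (1 XOR 0)) XOR ((NOT 0 OR 0) XOR (NOT 1 OR 0))) -> 0
  row 3 [000011]: (((0 AND 0) XOR (1 XOR 0)) XOR ((NOT 0 OR 0) XOR (NOT 1 OR 0))) -> 0
  row 4 [000100]: (((0 AND 0) XOR (0 XOR 0)) XOR ((NOT 0 OR 0) XOR (NOT 0 OR 0))) -> 0
  (every remaining row is evaluated the same way; all 64 results are listed next)
Full result column, 8 rows per line (x1,x2,x3 fixed per line; x4,x5,x6 runs 000..111 left to right):
  rows 0-7 [x1,x2,x3=000]: 00000000  (ones: 0)
  rows 8-15 [x1,x2,x3=001]: 00000000  (ones: 0)
  rows 16-23 [x1,x2,x3=010]: 00110011  (ones: 4)
  rows 24-31 [x1,x2,x3=011]: 00110011  (ones: 4)
  rows 32-39 [x1,x2,x3=100]: 00000000  (ones: 0)
  rows 40-47 [x1,x2,x3=101]: 00000000  (ones: 0)
  rows 48-55 [x1,x2,x3=110]: 00110011  (ones: 4)
  rows 56-63 [x1,x2,x3=111]: 00110011  (ones: 4)
Count of 1-rows = 0+0+4+4+0+0+4+4 = 16

16


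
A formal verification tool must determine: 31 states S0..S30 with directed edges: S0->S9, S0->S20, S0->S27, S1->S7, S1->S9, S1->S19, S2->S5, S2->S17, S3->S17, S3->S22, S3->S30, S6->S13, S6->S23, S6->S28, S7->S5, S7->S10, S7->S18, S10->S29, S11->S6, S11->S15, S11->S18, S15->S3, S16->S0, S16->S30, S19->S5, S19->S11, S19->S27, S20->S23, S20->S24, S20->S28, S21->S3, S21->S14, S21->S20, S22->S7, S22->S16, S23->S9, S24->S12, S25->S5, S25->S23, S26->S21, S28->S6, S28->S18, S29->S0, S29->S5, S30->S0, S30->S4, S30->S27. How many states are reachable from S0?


BFS from S0:
  layer 0: {S0}
  layer 1: {S9, S20, S27}
  layer 2: {S23, S24, S28}
  layer 3: {S6, S12, S18}
  layer 4: {S13}
Reachable set: {S0, S6, S9, S12, S13, S18, S20, S23, S24, S27, S28}
Count = 11

11


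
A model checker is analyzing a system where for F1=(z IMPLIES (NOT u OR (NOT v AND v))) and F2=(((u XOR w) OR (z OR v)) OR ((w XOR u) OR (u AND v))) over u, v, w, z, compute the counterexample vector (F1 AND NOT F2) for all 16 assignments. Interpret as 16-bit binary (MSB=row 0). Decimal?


F1 = (z IMPLIES (NOT u OR (NOT v AND v)))
F2 = (((u XOR w) OR (z OR v)) OR ((w XOR u) OR (u AND v)))
Counterexample to F1=>F2 is where F1=1 and F2=0.
Evaluate each row (bits = u,v,w,z, MSB first):
  row 0 [0000]: F1=1 F2=0 -> F1&~F2 -> 1
  row 1 [0001]: F1=1 F2=1 -> F1&~F2 -> 0
  row 2 [0010]: F1=1 F2=1 -> F1&~F2 -> 0
  row 3 [0011]: F1=1 F2=1 -> F1&~F2 -> 0
  row 4 [0100]: F1=1 F2=1 -> F1&~F2 -> 0
  row 5 [0101]: F1=1 F2=1 -> F1&~F2 -> 0
  row 6 [0110]: F1=1 F2=1 -> F1&~F2 -> 0
  row 7 [0111]: F1=1 F2=1 -> F1&~F2 -> 0
  row 8 [1000]: F1=1 F2=1 -> F1&~F2 -> 0
  row 9 [1001]: F1=0 F2=1 -> F1&~F2 -> 0
  row 10 [1010]: F1=1 F2=0 -> F1&~F2 -> 1
  row 11 [1011]: F1=0 F2=1 -> F1&~F2 -> 0
  row 12 [1100]: F1=1 F2=1 -> F1&~F2 -> 0
  row 13 [1101]: F1=0 F2=1 -> F1&~F2 -> 0
  row 14 [1110]: F1=1 F2=1 -> F1&~F2 -> 0
  row 15 [1111]: F1=0 F2=1 -> F1&~F2 -> 0
Full result column, 4 rows per line (u,v fixed per line; w,z runs 00..11 left to right):
  rows 0-3 [u,v=00]: 1000  = hex 8
  rows 4-7 [u,v=01]: 0000  = hex 0
  rows 8-11 [u,v=10]: 0010  = hex 2
  rows 12-15 [u,v=11]: 0000  = hex 0
Counterexample vector (row 0 .. row 15) = 1000000000100000
Output column grouped in 4s = 1000 0000 0010 0000 = 0x8020
Convert to decimal digit by digit (value = value*16 + digit):
  8 -> 8
  8*16 + 0 = 128
  128*16 + 2 = 2050
  2050*16 + 0 = 32800
Decimal = 32800

32800


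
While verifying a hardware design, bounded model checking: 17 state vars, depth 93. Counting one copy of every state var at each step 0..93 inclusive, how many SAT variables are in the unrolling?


BMC unrolls to depth k, creating one copy of each state var for steps 0..k.
Step count = 93 + 1 = 94 (steps 0 through 93)
Vars per step = 17
Total = 17 * 94 = 1598

1598


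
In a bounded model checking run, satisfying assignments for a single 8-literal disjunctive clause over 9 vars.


Step 1: Total=2^9=512
Step 2: Unsat when all 8 false: 2^1=2
Step 3: Sat=512-2=510

510


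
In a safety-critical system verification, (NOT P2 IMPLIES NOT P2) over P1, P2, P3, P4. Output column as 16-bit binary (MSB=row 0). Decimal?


Formula: (NOT P2 IMPLIES NOT P2) over P1, P2, P3, P4 (16 rows)
Evaluate each row (bits = P1,P2,P3,P4, MSB first):
  row 0 [0000]: (NOT 0 IMPLIES NOT 0) -> 1
  row 1 [0001]: (NOT 0 IMPLIES NOT 0) -> 1
  row 2 [0010]: (NOT 0 IMPLIES NOT 0) -> 1
  row 3 [0011]: (NOT 0 IMPLIES NOT 0) -> 1
  row 4 [0100]: (NOT 1 IMPLIES NOT 1) -> 1
  row 5 [0101]: (NOT 1 IMPLIES NOT 1) -> 1
  row 6 [0110]: (NOT 1 IMPLIES NOT 1) -> 1
  row 7 [0111]: (NOT 1 IMPLIES NOT 1) -> 1
  row 8 [1000]: (NOT 0 IMPLIES NOT 0) -> 1
  row 9 [1001]: (NOT 0 IMPLIES NOT 0) -> 1
  row 10 [1010]: (NOT 0 IMPLIES NOT 0) -> 1
  row 11 [1011]: (NOT 0 IMPLIES NOT 0) -> 1
  row 12 [1100]: (NOT 1 IMPLIES NOT 1) -> 1
  row 13 [1101]: (NOT 1 IMPLIES NOT 1) -> 1
  row 14 [1110]: (NOT 1 IMPLIES NOT 1) -> 1
  row 15 [1111]: (NOT 1 IMPLIES NOT 1) -> 1
Full result column, 4 rows per line (P1,P2 fixed per line; P3,P4 runs 00..11 left to right):
  rows 0-3 [P1,P2=00]: 1111  = hex F
  rows 4-7 [P1,P2=01]: 1111  = hex F
  rows 8-11 [P1,P2=10]: 1111  = hex F
  rows 12-15 [P1,P2=11]: 1111  = hex F
Output column (row 0 .. row 15) = 1111111111111111
Output column grouped in 4s = 1111 1111 1111 1111 = 0xFFFF
Convert to decimal digit by digit (value = value*16 + digit):
  F -> 15
  15*16 + 15 (F) = 255
  255*16 + 15 (F) = 4095
  4095*16 + 15 (F) = 65535
Decimal = 65535

65535


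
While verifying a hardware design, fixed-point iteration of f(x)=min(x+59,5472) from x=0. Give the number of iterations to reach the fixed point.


Step 1: x=0, cap=5472, increment=59
Step 2: x grows by 59 each step until capped at 5472; fixed point is x=5472
Step 3: iterations = ceil(5472/59) = 93

93


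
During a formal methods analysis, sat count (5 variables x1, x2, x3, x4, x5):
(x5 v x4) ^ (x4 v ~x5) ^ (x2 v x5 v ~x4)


CNF with 3 clauses over 5 vars (32 assignments).
An assignment satisfies CNF iff every clause has >=1 true literal.
Check each row (bits = x1,x2,x3,x4,x5; clause T/F shown):
  row 0 [00000]: clauses=FTT -> 0
  row 1 [00001]: clauses=TFT -> 0
  row 2 [00010]: clauses=TTF -> 0
  row 3 [00011]: clauses=TTT -> 1
  row 4 [00100]: clauses=FTT -> 0
  row 5 [00101]: clauses=TFT -> 0
  row 6 [00110]: clauses=TTF -> 0
  row 7 [00111]: clauses=TTT -> 1
  row 8 [01000]: clauses=FTT -> 0
  row 9 [01001]: clauses=TFT -> 0
  row 10 [01010]: clauses=TTT -> 1
  row 11 [01011]: clauses=TTT -> 1
  row 12 [01100]: clauses=FTT -> 0
  row 13 [01101]: clauses=TFT -> 0
  row 14 [01110]: clauses=TTT -> 1
  row 15 [01111]: clauses=TTT -> 1
  row 16 [10000]: clauses=FTT -> 0
  row 17 [10001]: clauses=TFT -> 0
  row 18 [10010]: clauses=TTF -> 0
  row 19 [10011]: clauses=TTT -> 1
  row 20 [10100]: clauses=FTT -> 0
  row 21 [10101]: clauses=TFT -> 0
  row 22 [10110]: clauses=TTF -> 0
  row 23 [10111]: clauses=TTT -> 1
  row 24 [11000]: clauses=FTT -> 0
  row 25 [11001]: clauses=TFT -> 0
  row 26 [11010]: clauses=TTT -> 1
  row 27 [11011]: clauses=TTT -> 1
  row 28 [11100]: clauses=FTT -> 0
  row 29 [11101]: clauses=TFT -> 0
  row 30 [11110]: clauses=TTT -> 1
  row 31 [11111]: clauses=TTT -> 1
Full result column, 8 rows per line (x1,x2 fixed per line; x3,x4,x5 runs 000..111 left to right):
  rows 0-7 [x1,x2=00]: 00010001  (ones: 2)
  rows 8-15 [x1,x2=01]: 00110011  (ones: 4)
  rows 16-23 [x1,x2=10]: 00010001  (ones: 2)
  rows 24-31 [x1,x2=11]: 00110011  (ones: 4)
Satisfying assignments = 2+4+2+4 = 12

12


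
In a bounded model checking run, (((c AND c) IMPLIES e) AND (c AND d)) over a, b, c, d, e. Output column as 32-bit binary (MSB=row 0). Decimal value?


Formula: (((c AND c) IMPLIES e) AND (c AND d)) over a, b, c, d, e (32 rows)
Evaluate each row (bits = a,b,c,d,e, MSB first):
  row 0 [00000]: (((0 AND 0) IMPLIES 0) AND (0 AND 0)) -> 0
  row 1 [00001]: (((0 AND 0) IMPLIES 1) AND (0 AND 0)) -> 0
  row 2 [00010]: (((0 AND 0) IMPLIES 0) AND (0 AND 1)) -> 0
  row 3 [00011]: (((0 AND 0) IMPLIES 1) AND (0 AND 1)) -> 0
  row 4 [00100]: (((1 AND 1) IMPLIES 0) AND (1 AND 0)) -> 0
  row 5 [00101]: (((1 AND 1) IMPLIES 1) AND (1 AND 0)) -> 0
  row 6 [00110]: (((1 AND 1) IMPLIES 0) AND (1 AND 1)) -> 0
  row 7 [00111]: (((1 AND 1) IMPLIES 1) AND (1 AND 1)) -> 1
  row 8 [01000]: (((0 AND 0) IMPLIES 0) AND (0 AND 0)) -> 0
  row 9 [01001]: (((0 AND 0) IMPLIES 1) AND (0 AND 0)) -> 0
  row 10 [01010]: (((0 AND 0) IMPLIES 0) AND (0 AND 1)) -> 0
  row 11 [01011]: (((0 AND 0) IMPLIES 1) AND (0 AND 1)) -> 0
  row 12 [01100]: (((1 AND 1) IMPLIES 0) AND (1 AND 0)) -> 0
  row 13 [01101]: (((1 AND 1) IMPLIES 1) AND (1 AND 0)) -> 0
  row 14 [01110]: (((1 AND 1) IMPLIES 0) AND (1 AND 1)) -> 0
  row 15 [01111]: (((1 AND 1) IMPLIES 1) AND (1 AND 1)) -> 1
  row 16 [10000]: (((0 AND 0) IMPLIES 0) AND (0 AND 0)) -> 0
  row 17 [10001]: (((0 AND 0) IMPLIES 1) AND (0 AND 0)) -> 0
  row 18 [10010]: (((0 AND 0) IMPLIES 0) AND (0 AND 1)) -> 0
  row 19 [10011]: (((0 AND 0) IMPLIES 1) AND (0 AND 1)) -> 0
  row 20 [10100]: (((1 AND 1) IMPLIES 0) AND (1 AND 0)) -> 0
  row 21 [10101]: (((1 AND 1) IMPLIES 1) AND (1 AND 0)) -> 0
  row 22 [10110]: (((1 AND 1) IMPLIES 0) AND (1 AND 1)) -> 0
  row 23 [10111]: (((1 AND 1) IMPLIES 1) AND (1 AND 1)) -> 1
  row 24 [11000]: (((0 AND 0) IMPLIES 0) AND (0 AND 0)) -> 0
  row 25 [11001]: (((0 AND 0) IMPLIES 1) AND (0 AND 0)) -> 0
  row 26 [11010]: (((0 AND 0) IMPLIES 0) AND (0 AND 1)) -> 0
  row 27 [11011]: (((0 AND 0) IMPLIES 1) AND (0 AND 1)) -> 0
  row 28 [11100]: (((1 AND 1) IMPLIES 0) AND (1 AND 0)) -> 0
  row 29 [11101]: (((1 AND 1) IMPLIES 1) AND (1 AND 0)) -> 0
  row 30 [11110]: (((1 AND 1) IMPLIES 0) AND (1 AND 1)) -> 0
  row 31 [11111]: (((1 AND 1) IMPLIES 1) AND (1 AND 1)) -> 1
Full result column, 4 rows per line (a,b,c fixed per line; d,e runs 00..11 left to right):
  rows 0-3 [a,b,c=000]: 0000  = hex 0
  rows 4-7 [a,b,c=001]: 0001  = hex 1
  rows 8-11 [a,b,c=010]: 0000  = hex 0
  rows 12-15 [a,b,c=011]: 0001  = hex 1
  rows 16-19 [a,b,c=100]: 0000  = hex 0
  rows 20-23 [a,b,c=101]: 0001  = hex 1
  rows 24-27 [a,b,c=110]: 0000  = hex 0
  rows 28-31 [a,b,c=111]: 0001  = hex 1
Output column (row 0 .. row 31) = 00000001000000010000000100000001
Output column grouped in 4s = 0000 0001 0000 0001 0000 0001 0000 0001 = 0x01010101
Convert to decimal digit by digit (value = value*16 + digit):
  0 -> 0
  0*16 + 1 = 1
  1*16 + 0 = 16
  16*16 + 1 = 257
  257*16 + 0 = 4112
  4112*16 + 1 = 65793
  65793*16 + 0 = 1052688
  1052688*16 + 1 = 16843009
Decimal = 16843009

16843009


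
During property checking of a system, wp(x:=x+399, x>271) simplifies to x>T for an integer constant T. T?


Formula: wp(x:=E, P) = P[E/x] (substitute E for x in postcondition)
Step 1: Postcondition: x>271
Step 2: Substitute x+399 for x: x+399>271
Step 3: Solve for x: x > 271-399 = -128

-128


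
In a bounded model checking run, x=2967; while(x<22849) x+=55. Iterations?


Step 1: x goes from 2967 toward 22849 by 55; the body runs while x<22849, so iterations = ceil((bound-start)/step)
Step 2: Distance=19882
Step 3: ceil(19882/55)=362

362


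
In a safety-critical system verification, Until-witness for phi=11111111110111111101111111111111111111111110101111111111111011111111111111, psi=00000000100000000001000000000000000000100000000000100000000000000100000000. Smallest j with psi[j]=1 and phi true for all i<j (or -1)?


(phi U psi) at 0: need smallest j with psi[j]=1 and phi[i]=1 for all i in [0,j).
Scan from step 0:
  step 0: phi=1, psi=0 -> continue
  step 1: phi=1, psi=0 -> continue
  step 2: phi=1, psi=0 -> continue
  step 3: phi=1, psi=0 -> continue
  step 8: psi=1 and phi held for [0,8) -> witness found
Witness step = 8

8


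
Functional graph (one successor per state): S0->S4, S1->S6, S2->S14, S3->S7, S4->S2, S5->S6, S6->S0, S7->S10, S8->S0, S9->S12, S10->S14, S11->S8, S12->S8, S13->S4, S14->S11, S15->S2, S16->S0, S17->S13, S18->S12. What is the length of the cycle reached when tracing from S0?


Trace from S0 until a state repeats:
  S0 -> S4 -> S2 -> S14 -> S11 -> S8 -> S0
S0 first seen at step 0, revisited at step 6.
Cycle length = 6 - 0 = 6

6


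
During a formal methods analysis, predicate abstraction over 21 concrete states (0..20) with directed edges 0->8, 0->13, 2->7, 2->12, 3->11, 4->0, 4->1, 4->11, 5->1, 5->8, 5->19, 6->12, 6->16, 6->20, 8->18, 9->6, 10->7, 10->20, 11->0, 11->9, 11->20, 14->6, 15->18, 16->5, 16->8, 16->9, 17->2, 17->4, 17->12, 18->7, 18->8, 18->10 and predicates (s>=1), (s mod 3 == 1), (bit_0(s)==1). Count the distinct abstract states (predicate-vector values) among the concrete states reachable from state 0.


BFS from 0:
Concrete reachable: {0, 7, 8, 10, 13, 18, 20}
Abstract via predicates (s>=1), (s mod 3 == 1), (bit_0(s)==1):
  (0,0,0) <- {0}
  (1,0,0) <- {8, 18, 20}
  (1,1,0) <- {10}
  (1,1,1) <- {7, 13}
Distinct abstract states = 4

4
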